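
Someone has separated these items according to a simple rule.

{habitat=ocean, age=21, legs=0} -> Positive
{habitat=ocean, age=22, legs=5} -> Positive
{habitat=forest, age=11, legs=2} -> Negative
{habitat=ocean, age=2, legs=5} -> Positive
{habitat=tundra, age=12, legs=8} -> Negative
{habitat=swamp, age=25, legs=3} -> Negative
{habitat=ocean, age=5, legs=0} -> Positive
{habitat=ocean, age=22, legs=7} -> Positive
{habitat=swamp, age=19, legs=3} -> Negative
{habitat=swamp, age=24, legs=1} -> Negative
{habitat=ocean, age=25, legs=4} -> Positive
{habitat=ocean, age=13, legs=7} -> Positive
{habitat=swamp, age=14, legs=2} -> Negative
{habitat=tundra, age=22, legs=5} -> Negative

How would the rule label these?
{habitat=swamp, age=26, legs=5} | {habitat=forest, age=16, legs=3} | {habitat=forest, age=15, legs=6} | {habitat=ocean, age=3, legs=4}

Checking candidate rules against both groups, what survives is: habitat is ocean.
{habitat=swamp, age=26, legs=5}: habitat is swamp — does not pass, so Negative. {habitat=forest, age=16, legs=3}: habitat is forest — does not pass, so Negative. {habitat=forest, age=15, legs=6}: habitat is forest — does not pass, so Negative. {habitat=ocean, age=3, legs=4}: habitat is ocean — qualifies, so Positive.

Negative, Negative, Negative, Positive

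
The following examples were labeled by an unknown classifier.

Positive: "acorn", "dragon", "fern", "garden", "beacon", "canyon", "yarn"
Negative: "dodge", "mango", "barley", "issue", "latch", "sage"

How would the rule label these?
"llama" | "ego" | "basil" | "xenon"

Comparing the two groups points to one rule — ends with 'n'.
"llama" → ends with 'a' → Negative.
"ego" → ends with 'o' → Negative.
"basil" → ends with 'l' → Negative.
"xenon" → ends with 'n' → Positive.

Negative, Negative, Negative, Positive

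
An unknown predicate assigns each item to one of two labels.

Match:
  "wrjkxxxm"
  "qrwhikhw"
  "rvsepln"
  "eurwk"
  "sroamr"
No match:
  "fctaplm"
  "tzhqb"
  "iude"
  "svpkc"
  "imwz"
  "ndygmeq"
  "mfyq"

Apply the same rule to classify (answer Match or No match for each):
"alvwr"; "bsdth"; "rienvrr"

Checking candidate rules against both groups, what survives is: contains 'r'.
"alvwr": has 'r' — matches, so Match. "bsdth": no 'r' — doesn't match, so No match. "rienvrr": has 'r' — matches, so Match.

Match, No match, Match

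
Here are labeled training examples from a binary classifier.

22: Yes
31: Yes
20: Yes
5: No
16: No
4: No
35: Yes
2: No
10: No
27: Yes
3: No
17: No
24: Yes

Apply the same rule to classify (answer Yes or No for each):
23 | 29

The rule appears to be: at least 20.
23 — 23 ≥ 20, hence Yes.
29 — 29 ≥ 20, hence Yes.

Yes, Yes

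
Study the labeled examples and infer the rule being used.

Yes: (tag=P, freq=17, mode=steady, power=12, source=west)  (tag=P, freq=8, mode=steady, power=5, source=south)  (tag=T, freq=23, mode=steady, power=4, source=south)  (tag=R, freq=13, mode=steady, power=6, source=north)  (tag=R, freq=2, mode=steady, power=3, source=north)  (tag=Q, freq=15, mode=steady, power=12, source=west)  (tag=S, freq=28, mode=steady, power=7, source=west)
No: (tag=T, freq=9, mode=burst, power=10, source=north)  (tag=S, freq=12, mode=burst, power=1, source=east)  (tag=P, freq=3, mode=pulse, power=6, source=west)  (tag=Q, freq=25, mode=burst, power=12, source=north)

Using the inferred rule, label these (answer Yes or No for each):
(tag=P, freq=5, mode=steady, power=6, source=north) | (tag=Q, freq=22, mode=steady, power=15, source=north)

Yes, Yes

One predicate separates the groups cleanly: mode is steady.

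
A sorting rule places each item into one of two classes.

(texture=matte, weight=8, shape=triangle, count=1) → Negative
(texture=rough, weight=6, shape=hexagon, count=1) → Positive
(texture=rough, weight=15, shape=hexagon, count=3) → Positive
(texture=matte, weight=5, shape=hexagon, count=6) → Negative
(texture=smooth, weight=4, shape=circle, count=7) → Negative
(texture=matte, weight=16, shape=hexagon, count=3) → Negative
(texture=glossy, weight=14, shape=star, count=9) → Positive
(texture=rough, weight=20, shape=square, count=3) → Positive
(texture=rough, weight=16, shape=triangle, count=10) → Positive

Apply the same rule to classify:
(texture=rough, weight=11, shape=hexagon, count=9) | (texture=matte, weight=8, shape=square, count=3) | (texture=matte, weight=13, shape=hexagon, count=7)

The pattern is that an item is 'Positive' exactly when: texture is rough OR shape is star.
(texture=rough, weight=11, shape=hexagon, count=9): Positive (texture is rough, shape is hexagon).
(texture=matte, weight=8, shape=square, count=3): Negative (texture is matte, shape is square).
(texture=matte, weight=13, shape=hexagon, count=7): Negative (texture is matte, shape is hexagon).

Positive, Negative, Negative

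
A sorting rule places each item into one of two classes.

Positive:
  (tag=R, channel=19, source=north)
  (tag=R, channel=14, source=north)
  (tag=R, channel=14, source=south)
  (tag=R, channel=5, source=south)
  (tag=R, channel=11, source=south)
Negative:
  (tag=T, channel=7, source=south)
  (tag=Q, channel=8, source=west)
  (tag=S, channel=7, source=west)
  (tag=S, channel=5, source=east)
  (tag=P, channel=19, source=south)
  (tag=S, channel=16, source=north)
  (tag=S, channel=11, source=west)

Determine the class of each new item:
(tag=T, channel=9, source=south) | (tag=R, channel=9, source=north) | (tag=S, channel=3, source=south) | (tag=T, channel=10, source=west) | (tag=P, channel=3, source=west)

One predicate separates the groups cleanly: tag is R.

Negative, Positive, Negative, Negative, Negative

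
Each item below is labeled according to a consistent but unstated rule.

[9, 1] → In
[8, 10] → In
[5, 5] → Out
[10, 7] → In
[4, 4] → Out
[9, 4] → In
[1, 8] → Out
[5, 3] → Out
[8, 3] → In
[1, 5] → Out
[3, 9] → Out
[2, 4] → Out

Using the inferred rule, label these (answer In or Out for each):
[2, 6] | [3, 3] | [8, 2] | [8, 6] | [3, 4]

Out, Out, In, In, Out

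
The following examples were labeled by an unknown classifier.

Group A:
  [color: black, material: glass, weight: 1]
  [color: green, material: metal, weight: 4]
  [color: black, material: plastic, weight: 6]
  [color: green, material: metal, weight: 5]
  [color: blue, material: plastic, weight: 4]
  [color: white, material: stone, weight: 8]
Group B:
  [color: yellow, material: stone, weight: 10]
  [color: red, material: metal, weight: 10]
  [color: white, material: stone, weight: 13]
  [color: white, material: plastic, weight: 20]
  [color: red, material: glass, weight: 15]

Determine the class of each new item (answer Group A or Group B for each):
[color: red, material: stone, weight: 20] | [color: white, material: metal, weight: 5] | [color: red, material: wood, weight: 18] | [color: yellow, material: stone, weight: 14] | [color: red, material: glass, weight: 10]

Group B, Group A, Group B, Group B, Group B

A rule that fits every label: weight ≤ 8 — true of each 'Group A' example, false of each 'Group B' one.
[color: red, material: stone, weight: 20]: Group B (weight = 20). [color: white, material: metal, weight: 5]: Group A (weight = 5). [color: red, material: wood, weight: 18]: Group B (weight = 18). [color: yellow, material: stone, weight: 14]: Group B (weight = 14). [color: red, material: glass, weight: 10]: Group B (weight = 10).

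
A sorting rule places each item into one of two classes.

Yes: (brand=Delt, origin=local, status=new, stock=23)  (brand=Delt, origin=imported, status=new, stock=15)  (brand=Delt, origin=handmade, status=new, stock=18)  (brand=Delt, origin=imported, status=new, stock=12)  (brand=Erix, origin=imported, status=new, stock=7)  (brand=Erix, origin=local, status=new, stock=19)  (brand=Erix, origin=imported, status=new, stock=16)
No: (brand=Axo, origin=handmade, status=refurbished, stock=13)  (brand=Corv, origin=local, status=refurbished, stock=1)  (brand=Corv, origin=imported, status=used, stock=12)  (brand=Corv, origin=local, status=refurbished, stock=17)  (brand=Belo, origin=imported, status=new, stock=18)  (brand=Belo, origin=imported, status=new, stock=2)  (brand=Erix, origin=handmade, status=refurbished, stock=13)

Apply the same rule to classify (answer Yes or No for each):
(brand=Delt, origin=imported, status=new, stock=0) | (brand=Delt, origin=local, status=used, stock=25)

Yes, No

The distinguishing property — brand is not Belo AND status is new — holds for all the 'Yes' cases and none of the 'No' cases.
(brand=Delt, origin=imported, status=new, stock=0) → brand is Delt, status is new → Yes. (brand=Delt, origin=local, status=used, stock=25) → brand is Delt, status is used → No.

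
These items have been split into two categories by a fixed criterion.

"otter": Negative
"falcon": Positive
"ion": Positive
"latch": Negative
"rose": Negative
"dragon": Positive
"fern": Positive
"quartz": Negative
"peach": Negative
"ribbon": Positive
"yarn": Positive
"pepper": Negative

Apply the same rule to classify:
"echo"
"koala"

Rule: contains 'n'. This holds for each 'Positive' example and fails for each 'Negative' one.
"echo" → no 'n' → Negative. "koala" → no 'n' → Negative.

Negative, Negative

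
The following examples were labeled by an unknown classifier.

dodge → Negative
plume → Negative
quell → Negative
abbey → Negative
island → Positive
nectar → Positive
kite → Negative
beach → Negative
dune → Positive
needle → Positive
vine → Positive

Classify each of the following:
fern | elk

Positive, Negative

Every 'Positive' example satisfies: contains 'n'. None of the 'Negative' examples do.
Positive: fern, since has 'n'.
Negative: elk, since no 'n'.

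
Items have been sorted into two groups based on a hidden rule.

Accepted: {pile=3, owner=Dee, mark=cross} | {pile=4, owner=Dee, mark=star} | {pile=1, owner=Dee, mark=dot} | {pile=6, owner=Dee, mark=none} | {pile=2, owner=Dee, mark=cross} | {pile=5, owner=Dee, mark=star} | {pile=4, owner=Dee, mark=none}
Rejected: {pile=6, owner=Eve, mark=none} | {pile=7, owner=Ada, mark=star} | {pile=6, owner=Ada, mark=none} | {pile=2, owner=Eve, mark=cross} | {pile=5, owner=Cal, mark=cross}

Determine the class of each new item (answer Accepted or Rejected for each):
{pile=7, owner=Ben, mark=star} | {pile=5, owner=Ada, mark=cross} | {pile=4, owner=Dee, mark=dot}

Rejected, Rejected, Accepted

Comparing the two groups points to one rule — owner is Dee.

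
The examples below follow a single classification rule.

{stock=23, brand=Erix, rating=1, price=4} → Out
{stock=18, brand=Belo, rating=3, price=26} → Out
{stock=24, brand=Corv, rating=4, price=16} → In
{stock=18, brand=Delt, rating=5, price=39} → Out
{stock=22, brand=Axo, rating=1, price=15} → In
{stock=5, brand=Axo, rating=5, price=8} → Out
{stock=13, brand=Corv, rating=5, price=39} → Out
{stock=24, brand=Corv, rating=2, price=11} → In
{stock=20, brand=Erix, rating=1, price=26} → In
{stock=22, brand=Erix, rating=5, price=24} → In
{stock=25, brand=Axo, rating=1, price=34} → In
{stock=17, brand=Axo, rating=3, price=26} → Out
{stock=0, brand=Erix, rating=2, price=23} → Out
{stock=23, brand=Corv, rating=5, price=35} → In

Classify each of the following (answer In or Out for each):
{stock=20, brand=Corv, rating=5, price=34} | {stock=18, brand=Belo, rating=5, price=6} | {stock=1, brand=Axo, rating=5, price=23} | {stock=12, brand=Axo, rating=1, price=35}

A rule that fits every label: price ≥ 8 AND stock ≥ 20 — true of each 'In' example, false of each 'Out' one.
{stock=20, brand=Corv, rating=5, price=34}: In (price = 34, stock = 20). {stock=18, brand=Belo, rating=5, price=6}: Out (price = 6, stock = 18). {stock=1, brand=Axo, rating=5, price=23}: Out (price = 23, stock = 1). {stock=12, brand=Axo, rating=1, price=35}: Out (price = 35, stock = 12).

In, Out, Out, Out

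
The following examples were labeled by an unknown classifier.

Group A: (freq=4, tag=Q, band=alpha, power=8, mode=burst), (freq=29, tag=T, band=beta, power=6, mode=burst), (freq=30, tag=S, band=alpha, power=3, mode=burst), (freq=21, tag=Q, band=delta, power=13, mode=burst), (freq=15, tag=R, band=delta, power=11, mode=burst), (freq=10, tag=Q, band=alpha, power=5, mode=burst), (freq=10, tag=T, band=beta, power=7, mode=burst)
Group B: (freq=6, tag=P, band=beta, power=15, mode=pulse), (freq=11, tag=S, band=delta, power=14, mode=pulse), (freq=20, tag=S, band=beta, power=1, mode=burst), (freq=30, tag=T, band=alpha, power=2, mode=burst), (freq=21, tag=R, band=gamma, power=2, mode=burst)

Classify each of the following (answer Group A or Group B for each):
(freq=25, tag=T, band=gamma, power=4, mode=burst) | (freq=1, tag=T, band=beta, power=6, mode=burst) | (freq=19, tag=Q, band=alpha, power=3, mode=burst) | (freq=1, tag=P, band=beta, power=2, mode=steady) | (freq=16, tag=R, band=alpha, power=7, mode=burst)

Rule: mode is burst AND power ≥ 3. This holds for each 'Group A' example and fails for each 'Group B' one.
Group A: (freq=25, tag=T, band=gamma, power=4, mode=burst), since mode is burst, power = 4. Group A: (freq=1, tag=T, band=beta, power=6, mode=burst), since mode is burst, power = 6. Group A: (freq=19, tag=Q, band=alpha, power=3, mode=burst), since mode is burst, power = 3. Group B: (freq=1, tag=P, band=beta, power=2, mode=steady), since mode is steady, power = 2. Group A: (freq=16, tag=R, band=alpha, power=7, mode=burst), since mode is burst, power = 7.

Group A, Group A, Group A, Group B, Group A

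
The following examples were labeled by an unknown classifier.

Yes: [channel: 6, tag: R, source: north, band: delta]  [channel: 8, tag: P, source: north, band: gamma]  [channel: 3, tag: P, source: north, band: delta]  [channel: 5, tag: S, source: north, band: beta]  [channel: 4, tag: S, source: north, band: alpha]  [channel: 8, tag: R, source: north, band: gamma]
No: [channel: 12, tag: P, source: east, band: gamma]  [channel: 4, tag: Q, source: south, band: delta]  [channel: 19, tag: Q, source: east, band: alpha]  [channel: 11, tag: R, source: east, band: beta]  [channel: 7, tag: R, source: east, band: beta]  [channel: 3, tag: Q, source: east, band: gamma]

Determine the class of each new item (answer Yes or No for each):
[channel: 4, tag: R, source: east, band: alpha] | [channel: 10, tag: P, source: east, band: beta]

No, No

Every 'Yes' example satisfies: source is north. None of the 'No' examples do.
No: [channel: 4, tag: R, source: east, band: alpha], since source is east. No: [channel: 10, tag: P, source: east, band: beta], since source is east.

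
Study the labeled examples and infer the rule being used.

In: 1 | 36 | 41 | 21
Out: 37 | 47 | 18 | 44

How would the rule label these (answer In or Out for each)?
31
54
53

In, Out, Out

Checking candidate rules against both groups, what survives is: ≡ 1 (mod 5).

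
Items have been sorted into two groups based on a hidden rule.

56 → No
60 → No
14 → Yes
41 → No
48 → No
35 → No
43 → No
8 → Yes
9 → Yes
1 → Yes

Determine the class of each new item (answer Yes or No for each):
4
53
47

The pattern is that an item is 'Yes' exactly when: at most 14.

Yes, No, No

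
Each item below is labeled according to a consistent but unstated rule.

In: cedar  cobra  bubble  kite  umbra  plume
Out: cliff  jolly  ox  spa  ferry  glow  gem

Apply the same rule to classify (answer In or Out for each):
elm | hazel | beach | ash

The pattern is that an item is 'In' exactly when: has ≥ 2 vowels.
elm: 1 vowel, does not pass → Out.
hazel: 2 vowels, qualifies → In.
beach: 2 vowels, qualifies → In.
ash: 1 vowel, does not pass → Out.

Out, In, In, Out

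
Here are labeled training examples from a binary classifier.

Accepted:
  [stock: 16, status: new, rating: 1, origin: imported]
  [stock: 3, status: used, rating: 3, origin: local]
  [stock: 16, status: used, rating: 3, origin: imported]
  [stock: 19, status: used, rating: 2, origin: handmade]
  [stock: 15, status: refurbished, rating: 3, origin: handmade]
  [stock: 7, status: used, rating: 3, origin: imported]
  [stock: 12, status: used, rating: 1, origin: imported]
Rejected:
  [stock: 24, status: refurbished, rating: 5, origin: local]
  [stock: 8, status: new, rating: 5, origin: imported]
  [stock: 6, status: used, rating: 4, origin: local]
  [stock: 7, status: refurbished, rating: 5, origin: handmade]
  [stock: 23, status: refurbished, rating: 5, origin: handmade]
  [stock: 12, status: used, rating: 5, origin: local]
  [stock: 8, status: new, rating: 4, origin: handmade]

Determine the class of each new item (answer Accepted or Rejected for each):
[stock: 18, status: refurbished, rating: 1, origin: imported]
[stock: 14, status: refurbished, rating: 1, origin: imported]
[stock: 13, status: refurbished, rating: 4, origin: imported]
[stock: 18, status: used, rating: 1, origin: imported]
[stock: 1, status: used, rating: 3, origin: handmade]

Accepted, Accepted, Rejected, Accepted, Accepted

The classifier is using: rating ≤ 3.
[stock: 18, status: refurbished, rating: 1, origin: imported]: rating = 1, qualifies → Accepted.
[stock: 14, status: refurbished, rating: 1, origin: imported]: rating = 1, qualifies → Accepted.
[stock: 13, status: refurbished, rating: 4, origin: imported]: rating = 4, fails the rule → Rejected.
[stock: 18, status: used, rating: 1, origin: imported]: rating = 1, qualifies → Accepted.
[stock: 1, status: used, rating: 3, origin: handmade]: rating = 3, qualifies → Accepted.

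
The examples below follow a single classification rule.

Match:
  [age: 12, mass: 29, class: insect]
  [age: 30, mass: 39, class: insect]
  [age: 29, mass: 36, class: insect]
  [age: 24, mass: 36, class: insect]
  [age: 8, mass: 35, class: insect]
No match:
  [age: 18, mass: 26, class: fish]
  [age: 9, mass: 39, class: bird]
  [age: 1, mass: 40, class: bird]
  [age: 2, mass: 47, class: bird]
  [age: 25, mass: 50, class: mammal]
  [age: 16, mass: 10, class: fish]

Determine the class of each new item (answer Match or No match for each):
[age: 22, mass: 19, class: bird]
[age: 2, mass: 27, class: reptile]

No match, No match

A rule that fits every label: class is insect — true of each 'Match' example, false of each 'No match' one.
[age: 22, mass: 19, class: bird] — class is bird, hence No match.
[age: 2, mass: 27, class: reptile] — class is reptile, hence No match.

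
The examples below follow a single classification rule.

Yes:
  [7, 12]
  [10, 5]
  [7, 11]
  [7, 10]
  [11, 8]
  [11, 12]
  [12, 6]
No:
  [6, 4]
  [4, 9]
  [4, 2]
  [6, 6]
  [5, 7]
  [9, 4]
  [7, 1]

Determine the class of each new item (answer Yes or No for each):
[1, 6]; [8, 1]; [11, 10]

The rule appears to be: sum ≥ 15.
[1, 6]: 1+6 = 7, fails this test → No.
[8, 1]: 8+1 = 9, fails this test → No.
[11, 10]: 11+10 = 21, checks out → Yes.

No, No, Yes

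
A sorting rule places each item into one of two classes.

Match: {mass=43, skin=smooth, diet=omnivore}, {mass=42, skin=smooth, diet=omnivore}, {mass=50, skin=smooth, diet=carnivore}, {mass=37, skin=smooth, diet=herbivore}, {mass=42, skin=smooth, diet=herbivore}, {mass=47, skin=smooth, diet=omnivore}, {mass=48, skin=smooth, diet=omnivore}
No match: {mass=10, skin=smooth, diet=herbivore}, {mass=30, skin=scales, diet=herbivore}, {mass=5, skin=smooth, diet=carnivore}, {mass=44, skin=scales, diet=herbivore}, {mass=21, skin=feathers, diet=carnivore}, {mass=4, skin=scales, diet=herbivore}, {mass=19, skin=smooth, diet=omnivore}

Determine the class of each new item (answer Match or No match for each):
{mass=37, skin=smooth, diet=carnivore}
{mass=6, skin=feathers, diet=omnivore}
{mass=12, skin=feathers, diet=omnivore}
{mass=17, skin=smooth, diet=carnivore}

Match, No match, No match, No match

All 'Match' examples share one property — skin is smooth AND mass ≥ 21 — and every 'No match' example lacks it.
{mass=37, skin=smooth, diet=carnivore} → skin is smooth, mass = 37 → Match. {mass=6, skin=feathers, diet=omnivore} → skin is feathers, mass = 6 → No match. {mass=12, skin=feathers, diet=omnivore} → skin is feathers, mass = 12 → No match. {mass=17, skin=smooth, diet=carnivore} → skin is smooth, mass = 17 → No match.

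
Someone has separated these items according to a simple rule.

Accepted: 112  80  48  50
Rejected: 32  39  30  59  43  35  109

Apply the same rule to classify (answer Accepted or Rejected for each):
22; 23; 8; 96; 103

The classifier is using: even AND at least 35.
22 — 22 is even, 22 < 35, hence Rejected. 23 — 23 is odd, 23 < 35, hence Rejected. 8 — 8 is even, 8 < 35, hence Rejected. 96 — 96 is even, 96 ≥ 35, hence Accepted. 103 — 103 is odd, 103 ≥ 35, hence Rejected.

Rejected, Rejected, Rejected, Accepted, Rejected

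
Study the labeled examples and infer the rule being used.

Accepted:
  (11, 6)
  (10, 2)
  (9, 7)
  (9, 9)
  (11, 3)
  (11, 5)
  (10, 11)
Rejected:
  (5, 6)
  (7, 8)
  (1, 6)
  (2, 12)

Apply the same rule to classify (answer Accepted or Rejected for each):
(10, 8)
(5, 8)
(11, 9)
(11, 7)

Accepted, Rejected, Accepted, Accepted

The distinguishing property — first ≥ 8 — holds for all the 'Accepted' cases and none of the 'Rejected' cases.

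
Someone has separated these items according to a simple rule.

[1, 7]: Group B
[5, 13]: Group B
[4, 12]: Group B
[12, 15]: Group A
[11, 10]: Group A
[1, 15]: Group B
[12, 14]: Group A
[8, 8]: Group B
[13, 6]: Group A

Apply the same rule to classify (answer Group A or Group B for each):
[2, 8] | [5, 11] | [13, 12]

Group B, Group B, Group A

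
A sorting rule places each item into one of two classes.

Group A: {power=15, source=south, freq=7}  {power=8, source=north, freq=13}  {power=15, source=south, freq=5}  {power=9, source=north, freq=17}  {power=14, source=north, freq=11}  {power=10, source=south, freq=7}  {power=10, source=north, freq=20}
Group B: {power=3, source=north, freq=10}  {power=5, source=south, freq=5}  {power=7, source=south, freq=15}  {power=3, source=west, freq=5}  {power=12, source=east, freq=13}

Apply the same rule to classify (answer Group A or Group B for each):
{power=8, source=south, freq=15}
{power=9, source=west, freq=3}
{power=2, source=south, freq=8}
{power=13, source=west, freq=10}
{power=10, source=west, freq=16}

'Group A' ⟺ power ≥ 8 AND power ≠ 12.
{power=8, source=south, freq=15}: power = 8 — matches, so Group A. {power=9, source=west, freq=3}: power = 9 — matches, so Group A. {power=2, source=south, freq=8}: power = 2 — fails the rule, so Group B. {power=13, source=west, freq=10}: power = 13 — matches, so Group A. {power=10, source=west, freq=16}: power = 10 — matches, so Group A.

Group A, Group A, Group B, Group A, Group A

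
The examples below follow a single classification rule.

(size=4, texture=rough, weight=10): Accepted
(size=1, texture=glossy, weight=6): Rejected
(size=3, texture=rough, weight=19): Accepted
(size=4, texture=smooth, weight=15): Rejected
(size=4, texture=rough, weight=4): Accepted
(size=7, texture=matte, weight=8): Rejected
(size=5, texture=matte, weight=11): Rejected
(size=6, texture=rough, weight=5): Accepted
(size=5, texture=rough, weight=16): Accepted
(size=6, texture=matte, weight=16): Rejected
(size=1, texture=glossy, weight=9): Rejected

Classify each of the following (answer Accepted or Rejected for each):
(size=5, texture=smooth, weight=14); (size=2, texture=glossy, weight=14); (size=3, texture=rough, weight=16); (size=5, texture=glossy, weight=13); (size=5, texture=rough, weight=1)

Checking candidate rules against both groups, what survives is: texture is rough.
Rejected: (size=5, texture=smooth, weight=14), since texture is smooth.
Rejected: (size=2, texture=glossy, weight=14), since texture is glossy.
Accepted: (size=3, texture=rough, weight=16), since texture is rough.
Rejected: (size=5, texture=glossy, weight=13), since texture is glossy.
Accepted: (size=5, texture=rough, weight=1), since texture is rough.

Rejected, Rejected, Accepted, Rejected, Accepted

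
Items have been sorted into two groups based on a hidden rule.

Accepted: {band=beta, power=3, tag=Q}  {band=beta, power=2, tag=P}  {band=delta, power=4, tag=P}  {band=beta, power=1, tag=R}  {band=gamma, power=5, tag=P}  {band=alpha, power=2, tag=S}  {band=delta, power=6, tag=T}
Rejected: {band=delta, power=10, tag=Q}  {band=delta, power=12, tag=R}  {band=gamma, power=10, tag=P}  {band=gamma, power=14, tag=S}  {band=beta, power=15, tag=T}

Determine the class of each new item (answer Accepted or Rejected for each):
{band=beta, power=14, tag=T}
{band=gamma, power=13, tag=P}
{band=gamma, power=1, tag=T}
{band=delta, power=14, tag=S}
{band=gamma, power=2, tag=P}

One predicate separates the groups cleanly: power ≤ 6.
{band=beta, power=14, tag=T}: power = 14, fails the rule → Rejected. {band=gamma, power=13, tag=P}: power = 13, fails the rule → Rejected. {band=gamma, power=1, tag=T}: power = 1, meets the rule → Accepted. {band=delta, power=14, tag=S}: power = 14, fails the rule → Rejected. {band=gamma, power=2, tag=P}: power = 2, meets the rule → Accepted.

Rejected, Rejected, Accepted, Rejected, Accepted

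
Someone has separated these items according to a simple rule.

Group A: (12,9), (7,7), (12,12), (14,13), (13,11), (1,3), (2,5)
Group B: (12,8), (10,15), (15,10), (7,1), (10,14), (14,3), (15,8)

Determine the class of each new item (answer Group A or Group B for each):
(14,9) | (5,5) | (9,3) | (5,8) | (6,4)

All 'Group A' examples share one property — |first − second| ≤ 3 — and every 'Group B' example lacks it.
(14,9): |14−9| = 5, fails this test → Group B. (5,5): |5−5| = 0, matches → Group A. (9,3): |9−3| = 6, fails this test → Group B. (5,8): |5−8| = 3, matches → Group A. (6,4): |6−4| = 2, matches → Group A.

Group B, Group A, Group B, Group A, Group A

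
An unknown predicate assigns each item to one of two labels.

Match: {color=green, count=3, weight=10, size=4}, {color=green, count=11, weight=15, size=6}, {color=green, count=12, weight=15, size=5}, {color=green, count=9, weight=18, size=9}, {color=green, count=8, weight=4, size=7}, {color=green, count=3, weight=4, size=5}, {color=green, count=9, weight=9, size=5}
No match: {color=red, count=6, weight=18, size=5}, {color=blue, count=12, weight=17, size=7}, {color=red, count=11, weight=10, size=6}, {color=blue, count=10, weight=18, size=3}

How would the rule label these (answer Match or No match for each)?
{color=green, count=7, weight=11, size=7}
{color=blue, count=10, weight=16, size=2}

Match, No match

The distinguishing property — color is green — holds for all the 'Match' cases and none of the 'No match' cases.
{color=green, count=7, weight=11, size=7} — color is green, hence Match. {color=blue, count=10, weight=16, size=2} — color is blue, hence No match.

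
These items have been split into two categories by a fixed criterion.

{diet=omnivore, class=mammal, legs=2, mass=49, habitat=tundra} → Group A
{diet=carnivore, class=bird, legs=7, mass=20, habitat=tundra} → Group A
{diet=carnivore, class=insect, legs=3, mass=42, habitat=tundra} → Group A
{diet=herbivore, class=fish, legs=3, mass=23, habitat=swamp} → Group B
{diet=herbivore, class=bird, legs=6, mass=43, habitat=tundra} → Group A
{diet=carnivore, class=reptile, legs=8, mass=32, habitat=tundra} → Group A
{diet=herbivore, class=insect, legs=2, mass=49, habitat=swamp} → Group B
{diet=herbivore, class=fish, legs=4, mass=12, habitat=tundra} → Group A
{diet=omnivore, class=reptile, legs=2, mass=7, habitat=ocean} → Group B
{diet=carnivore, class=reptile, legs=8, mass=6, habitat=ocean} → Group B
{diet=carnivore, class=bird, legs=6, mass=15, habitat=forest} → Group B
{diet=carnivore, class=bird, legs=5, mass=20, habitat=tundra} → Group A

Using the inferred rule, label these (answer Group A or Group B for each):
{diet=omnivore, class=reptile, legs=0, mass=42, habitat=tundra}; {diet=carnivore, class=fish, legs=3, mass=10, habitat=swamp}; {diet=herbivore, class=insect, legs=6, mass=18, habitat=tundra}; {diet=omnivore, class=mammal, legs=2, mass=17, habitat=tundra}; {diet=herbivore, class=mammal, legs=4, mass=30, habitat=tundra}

Group A, Group B, Group A, Group A, Group A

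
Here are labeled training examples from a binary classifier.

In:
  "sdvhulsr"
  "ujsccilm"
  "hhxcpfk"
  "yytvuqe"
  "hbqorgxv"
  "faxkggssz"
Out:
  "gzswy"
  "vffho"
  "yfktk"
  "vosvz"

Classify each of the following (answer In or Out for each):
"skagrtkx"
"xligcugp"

The common property of the 'In' items is: length ≥ 7. No 'Out' item has it.
"skagrtkx": In (length 8).
"xligcugp": In (length 8).

In, In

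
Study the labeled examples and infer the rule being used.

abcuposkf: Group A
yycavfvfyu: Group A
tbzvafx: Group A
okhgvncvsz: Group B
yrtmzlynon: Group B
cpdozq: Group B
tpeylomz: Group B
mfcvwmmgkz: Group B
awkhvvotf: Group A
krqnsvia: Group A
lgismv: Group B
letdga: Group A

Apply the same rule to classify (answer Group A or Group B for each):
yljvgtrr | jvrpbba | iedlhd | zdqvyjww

Group B, Group A, Group B, Group B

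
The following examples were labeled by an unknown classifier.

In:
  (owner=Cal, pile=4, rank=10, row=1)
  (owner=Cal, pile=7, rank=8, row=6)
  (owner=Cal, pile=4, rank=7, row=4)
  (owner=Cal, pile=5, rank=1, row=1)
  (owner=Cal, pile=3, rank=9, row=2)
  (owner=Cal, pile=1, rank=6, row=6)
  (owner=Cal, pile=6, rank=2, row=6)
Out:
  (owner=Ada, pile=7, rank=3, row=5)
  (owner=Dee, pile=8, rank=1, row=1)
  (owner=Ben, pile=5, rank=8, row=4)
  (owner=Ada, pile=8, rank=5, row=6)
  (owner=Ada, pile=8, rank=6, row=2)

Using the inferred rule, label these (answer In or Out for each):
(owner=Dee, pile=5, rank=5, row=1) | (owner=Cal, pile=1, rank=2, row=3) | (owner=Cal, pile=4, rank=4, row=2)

Out, In, In

The common property of the 'In' items is: owner is Cal. No 'Out' item has it.
(owner=Dee, pile=5, rank=5, row=1): owner is Dee, does not pass → Out.
(owner=Cal, pile=1, rank=2, row=3): owner is Cal, meets the rule → In.
(owner=Cal, pile=4, rank=4, row=2): owner is Cal, meets the rule → In.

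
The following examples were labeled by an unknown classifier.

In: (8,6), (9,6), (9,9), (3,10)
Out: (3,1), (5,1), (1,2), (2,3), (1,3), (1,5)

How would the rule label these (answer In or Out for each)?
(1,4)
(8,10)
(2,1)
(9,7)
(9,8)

Out, In, Out, In, In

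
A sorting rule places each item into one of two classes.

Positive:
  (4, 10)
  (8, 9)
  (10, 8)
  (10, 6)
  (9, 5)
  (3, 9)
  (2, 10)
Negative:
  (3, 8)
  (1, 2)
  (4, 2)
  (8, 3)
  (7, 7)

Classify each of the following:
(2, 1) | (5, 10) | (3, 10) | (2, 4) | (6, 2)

Negative, Positive, Positive, Negative, Negative

The pattern is that an item is 'Positive' exactly when: max ≥ 9.
(2, 1): Negative (max 2). (5, 10): Positive (max 10). (3, 10): Positive (max 10). (2, 4): Negative (max 4). (6, 2): Negative (max 6).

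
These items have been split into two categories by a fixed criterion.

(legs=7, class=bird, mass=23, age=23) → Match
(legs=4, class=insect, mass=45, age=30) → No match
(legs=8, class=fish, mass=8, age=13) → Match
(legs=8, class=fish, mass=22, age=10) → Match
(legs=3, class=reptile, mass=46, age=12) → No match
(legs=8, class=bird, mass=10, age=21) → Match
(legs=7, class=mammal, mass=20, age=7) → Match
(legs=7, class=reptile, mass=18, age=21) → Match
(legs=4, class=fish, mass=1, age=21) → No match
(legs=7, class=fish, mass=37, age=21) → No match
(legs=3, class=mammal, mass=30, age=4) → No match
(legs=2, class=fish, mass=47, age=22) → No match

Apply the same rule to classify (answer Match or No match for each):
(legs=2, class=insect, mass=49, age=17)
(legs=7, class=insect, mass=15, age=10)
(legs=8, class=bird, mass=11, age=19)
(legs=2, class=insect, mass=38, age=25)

Rule: legs ≥ 7 AND mass ≤ 23. This holds for each 'Match' example and fails for each 'No match' one.

No match, Match, Match, No match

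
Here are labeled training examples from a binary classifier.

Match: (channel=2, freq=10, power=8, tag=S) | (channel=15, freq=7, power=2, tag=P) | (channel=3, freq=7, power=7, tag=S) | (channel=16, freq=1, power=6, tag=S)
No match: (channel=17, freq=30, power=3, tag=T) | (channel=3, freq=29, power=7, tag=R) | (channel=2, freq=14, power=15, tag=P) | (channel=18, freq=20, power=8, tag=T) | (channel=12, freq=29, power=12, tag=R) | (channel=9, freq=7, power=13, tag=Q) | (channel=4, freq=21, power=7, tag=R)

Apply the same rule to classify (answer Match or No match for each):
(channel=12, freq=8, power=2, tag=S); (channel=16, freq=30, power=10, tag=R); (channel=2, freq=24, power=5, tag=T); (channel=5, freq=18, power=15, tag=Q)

Every 'Match' example satisfies: tag is S OR power = 2. None of the 'No match' examples do.

Match, No match, No match, No match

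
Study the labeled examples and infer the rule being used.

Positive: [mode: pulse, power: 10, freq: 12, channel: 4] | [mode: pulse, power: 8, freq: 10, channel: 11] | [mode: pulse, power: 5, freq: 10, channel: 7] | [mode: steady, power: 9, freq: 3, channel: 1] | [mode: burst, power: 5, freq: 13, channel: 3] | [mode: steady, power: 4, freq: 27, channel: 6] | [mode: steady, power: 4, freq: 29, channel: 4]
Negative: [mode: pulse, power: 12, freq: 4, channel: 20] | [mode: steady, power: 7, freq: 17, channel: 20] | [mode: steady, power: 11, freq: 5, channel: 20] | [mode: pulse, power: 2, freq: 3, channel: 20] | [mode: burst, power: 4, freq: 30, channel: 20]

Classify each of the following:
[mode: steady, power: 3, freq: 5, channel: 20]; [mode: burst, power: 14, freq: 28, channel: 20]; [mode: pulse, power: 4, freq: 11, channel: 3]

Negative, Negative, Positive

The rule appears to be: channel ≤ 11.
[mode: steady, power: 3, freq: 5, channel: 20]: channel = 20, does not fit → Negative. [mode: burst, power: 14, freq: 28, channel: 20]: channel = 20, does not fit → Negative. [mode: pulse, power: 4, freq: 11, channel: 3]: channel = 3, checks out → Positive.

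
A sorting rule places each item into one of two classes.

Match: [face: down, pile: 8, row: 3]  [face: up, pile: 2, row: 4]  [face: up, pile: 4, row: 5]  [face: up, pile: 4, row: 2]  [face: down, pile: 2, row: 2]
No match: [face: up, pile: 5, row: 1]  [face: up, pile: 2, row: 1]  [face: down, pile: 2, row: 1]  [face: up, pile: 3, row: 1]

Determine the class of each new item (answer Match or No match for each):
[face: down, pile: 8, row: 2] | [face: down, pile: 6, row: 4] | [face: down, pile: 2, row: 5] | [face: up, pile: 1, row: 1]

The pattern is that an item is 'Match' exactly when: row ≥ 2.
[face: down, pile: 8, row: 2] — row = 2, hence Match.
[face: down, pile: 6, row: 4] — row = 4, hence Match.
[face: down, pile: 2, row: 5] — row = 5, hence Match.
[face: up, pile: 1, row: 1] — row = 1, hence No match.

Match, Match, Match, No match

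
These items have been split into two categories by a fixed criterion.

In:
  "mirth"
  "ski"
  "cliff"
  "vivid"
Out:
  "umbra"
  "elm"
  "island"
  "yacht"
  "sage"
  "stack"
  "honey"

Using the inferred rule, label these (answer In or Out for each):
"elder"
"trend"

'In' ⟺ odd length AND contains 'i'.
"elder": length 5, no 'i', doesn't qualify → Out.
"trend": length 5, no 'i', doesn't qualify → Out.

Out, Out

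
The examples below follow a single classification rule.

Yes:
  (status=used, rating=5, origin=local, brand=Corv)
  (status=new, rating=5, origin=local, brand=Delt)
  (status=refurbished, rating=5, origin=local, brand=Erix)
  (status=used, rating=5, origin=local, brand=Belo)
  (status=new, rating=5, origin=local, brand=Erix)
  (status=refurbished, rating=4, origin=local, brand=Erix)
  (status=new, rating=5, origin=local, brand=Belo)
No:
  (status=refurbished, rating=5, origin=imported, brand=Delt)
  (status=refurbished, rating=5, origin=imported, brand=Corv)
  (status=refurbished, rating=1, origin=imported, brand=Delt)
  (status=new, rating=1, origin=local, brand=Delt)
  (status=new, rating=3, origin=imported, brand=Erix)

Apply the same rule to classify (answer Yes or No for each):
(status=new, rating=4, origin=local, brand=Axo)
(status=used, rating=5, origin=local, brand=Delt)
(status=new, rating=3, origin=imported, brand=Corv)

Yes, Yes, No

The classifier is using: origin is local AND rating ≥ 3.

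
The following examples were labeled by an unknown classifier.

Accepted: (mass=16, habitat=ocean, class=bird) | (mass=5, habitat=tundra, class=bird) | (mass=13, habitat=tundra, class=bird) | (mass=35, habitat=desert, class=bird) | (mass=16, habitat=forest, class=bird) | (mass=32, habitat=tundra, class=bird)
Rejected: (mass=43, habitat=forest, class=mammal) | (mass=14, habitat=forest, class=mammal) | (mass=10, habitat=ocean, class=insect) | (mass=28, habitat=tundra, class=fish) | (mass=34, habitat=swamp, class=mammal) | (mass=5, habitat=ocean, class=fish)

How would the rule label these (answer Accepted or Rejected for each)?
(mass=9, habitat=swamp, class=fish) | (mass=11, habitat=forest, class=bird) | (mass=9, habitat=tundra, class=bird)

The rule appears to be: class is bird.
Rejected: (mass=9, habitat=swamp, class=fish), since class is fish. Accepted: (mass=11, habitat=forest, class=bird), since class is bird. Accepted: (mass=9, habitat=tundra, class=bird), since class is bird.

Rejected, Accepted, Accepted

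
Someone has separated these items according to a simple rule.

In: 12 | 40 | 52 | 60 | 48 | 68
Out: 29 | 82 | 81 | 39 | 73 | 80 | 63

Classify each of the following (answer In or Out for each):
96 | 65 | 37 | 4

'In' ⟺ even AND at most 68.

Out, Out, Out, In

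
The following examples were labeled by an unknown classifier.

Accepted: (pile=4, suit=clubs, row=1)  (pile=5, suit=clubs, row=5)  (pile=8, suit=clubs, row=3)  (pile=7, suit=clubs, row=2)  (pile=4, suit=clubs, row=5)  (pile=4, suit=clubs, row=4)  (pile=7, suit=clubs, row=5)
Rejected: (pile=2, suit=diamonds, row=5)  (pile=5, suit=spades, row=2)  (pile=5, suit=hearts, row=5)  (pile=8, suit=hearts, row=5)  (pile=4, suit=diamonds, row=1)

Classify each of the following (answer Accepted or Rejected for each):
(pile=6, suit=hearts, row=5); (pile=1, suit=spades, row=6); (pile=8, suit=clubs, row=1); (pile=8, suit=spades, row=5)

The simplest hypothesis consistent with all the labels is: suit is clubs.
(pile=6, suit=hearts, row=5): suit is hearts, lacks this property → Rejected. (pile=1, suit=spades, row=6): suit is spades, lacks this property → Rejected. (pile=8, suit=clubs, row=1): suit is clubs, qualifies → Accepted. (pile=8, suit=spades, row=5): suit is spades, lacks this property → Rejected.

Rejected, Rejected, Accepted, Rejected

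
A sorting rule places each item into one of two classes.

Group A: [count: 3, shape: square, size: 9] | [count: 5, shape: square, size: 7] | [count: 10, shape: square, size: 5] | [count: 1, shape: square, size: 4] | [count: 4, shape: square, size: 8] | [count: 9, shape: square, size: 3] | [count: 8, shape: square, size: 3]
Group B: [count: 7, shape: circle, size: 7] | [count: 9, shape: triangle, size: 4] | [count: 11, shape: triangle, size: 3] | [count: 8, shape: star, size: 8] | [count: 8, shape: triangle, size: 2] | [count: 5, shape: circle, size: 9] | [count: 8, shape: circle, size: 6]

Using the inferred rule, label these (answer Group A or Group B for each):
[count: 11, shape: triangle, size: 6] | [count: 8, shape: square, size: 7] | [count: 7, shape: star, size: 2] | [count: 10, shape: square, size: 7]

Group B, Group A, Group B, Group A

The classifier is using: shape is square.
[count: 11, shape: triangle, size: 6]: Group B (shape is triangle).
[count: 8, shape: square, size: 7]: Group A (shape is square).
[count: 7, shape: star, size: 2]: Group B (shape is star).
[count: 10, shape: square, size: 7]: Group A (shape is square).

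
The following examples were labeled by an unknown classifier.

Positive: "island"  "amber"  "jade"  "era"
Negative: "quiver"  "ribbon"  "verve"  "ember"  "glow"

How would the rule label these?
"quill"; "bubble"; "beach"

Negative, Negative, Positive

Rule: contains 'a'. This holds for each 'Positive' example and fails for each 'Negative' one.
"quill": no 'a', doesn't qualify → Negative. "bubble": no 'a', doesn't qualify → Negative. "beach": has 'a', satisfies this → Positive.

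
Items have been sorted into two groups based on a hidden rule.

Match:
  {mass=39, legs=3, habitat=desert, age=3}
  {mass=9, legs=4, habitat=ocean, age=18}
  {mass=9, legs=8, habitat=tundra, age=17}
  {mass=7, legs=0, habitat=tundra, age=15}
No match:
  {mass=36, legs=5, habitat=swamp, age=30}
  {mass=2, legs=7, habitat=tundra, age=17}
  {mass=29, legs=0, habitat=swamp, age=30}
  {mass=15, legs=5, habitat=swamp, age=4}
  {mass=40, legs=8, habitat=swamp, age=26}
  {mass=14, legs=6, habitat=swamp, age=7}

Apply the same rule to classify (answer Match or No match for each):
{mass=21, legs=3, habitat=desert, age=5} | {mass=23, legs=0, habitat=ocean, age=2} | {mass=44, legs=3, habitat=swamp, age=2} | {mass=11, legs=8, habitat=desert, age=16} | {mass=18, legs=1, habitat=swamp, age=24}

Rule: habitat is not swamp AND mass ≥ 7. This holds for each 'Match' example and fails for each 'No match' one.

Match, Match, No match, Match, No match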